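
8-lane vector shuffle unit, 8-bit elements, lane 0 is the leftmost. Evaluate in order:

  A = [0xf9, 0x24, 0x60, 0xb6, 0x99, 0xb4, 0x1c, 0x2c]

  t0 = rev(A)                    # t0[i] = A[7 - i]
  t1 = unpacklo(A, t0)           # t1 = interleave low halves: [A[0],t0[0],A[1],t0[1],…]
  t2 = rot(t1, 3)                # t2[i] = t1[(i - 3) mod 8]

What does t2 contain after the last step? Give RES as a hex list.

RES = [ 0xb4  0xb6  0x99  0xf9  0x2c  0x24  0x1c  0x60 ]

→ t0 |2c|1c|b4|99|b6|60|24|f9|
→ t1 |f9|2c|24|1c|60|b4|b6|99|
→ t2 |b4|b6|99|f9|2c|24|1c|60|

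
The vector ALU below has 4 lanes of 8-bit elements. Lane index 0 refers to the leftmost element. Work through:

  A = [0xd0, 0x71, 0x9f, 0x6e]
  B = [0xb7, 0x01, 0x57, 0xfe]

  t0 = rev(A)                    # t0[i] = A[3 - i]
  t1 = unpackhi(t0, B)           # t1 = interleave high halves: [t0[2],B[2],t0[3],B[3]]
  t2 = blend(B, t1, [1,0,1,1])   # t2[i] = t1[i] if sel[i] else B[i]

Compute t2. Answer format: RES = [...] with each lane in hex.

→ t0 |6e|9f|71|d0|
→ t1 |71|57|d0|fe|
→ t2 |71|01|d0|fe|

RES = [ 0x71  0x01  0xd0  0xfe ]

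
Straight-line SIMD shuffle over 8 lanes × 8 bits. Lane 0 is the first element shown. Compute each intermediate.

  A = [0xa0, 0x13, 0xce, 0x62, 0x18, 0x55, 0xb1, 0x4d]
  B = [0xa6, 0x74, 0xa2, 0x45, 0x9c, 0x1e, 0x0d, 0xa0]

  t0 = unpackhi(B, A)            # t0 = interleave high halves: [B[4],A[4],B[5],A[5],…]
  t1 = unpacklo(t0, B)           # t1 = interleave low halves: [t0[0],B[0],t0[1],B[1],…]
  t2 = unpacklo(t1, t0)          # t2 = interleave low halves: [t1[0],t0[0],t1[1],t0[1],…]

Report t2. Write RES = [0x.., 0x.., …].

  t0: 9c 18 1e 55 0d b1 a0 4d
  t1: 9c a6 18 74 1e a2 55 45
  t2: 9c 9c a6 18 18 1e 74 55

RES = [0x9c, 0x9c, 0xa6, 0x18, 0x18, 0x1e, 0x74, 0x55]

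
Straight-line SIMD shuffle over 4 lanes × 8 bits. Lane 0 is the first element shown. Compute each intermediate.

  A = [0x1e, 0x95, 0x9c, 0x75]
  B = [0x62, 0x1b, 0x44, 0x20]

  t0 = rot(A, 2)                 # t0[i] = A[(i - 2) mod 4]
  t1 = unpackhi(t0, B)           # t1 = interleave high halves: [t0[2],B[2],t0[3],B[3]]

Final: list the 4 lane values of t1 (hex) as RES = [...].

→ t0 |9c|75|1e|95|
→ t1 |1e|44|95|20|

RES = [0x1e, 0x44, 0x95, 0x20]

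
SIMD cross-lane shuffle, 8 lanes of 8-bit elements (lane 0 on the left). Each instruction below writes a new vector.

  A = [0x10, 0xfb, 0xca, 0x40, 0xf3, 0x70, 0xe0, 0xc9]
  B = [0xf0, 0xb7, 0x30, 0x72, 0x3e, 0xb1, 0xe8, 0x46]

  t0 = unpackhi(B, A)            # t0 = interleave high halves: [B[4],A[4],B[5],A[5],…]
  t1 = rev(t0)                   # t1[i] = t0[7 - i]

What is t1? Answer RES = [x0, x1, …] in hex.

  t0: 3e f3 b1 70 e8 e0 46 c9
  t1: c9 46 e0 e8 70 b1 f3 3e

RES = [0xc9, 0x46, 0xe0, 0xe8, 0x70, 0xb1, 0xf3, 0x3e]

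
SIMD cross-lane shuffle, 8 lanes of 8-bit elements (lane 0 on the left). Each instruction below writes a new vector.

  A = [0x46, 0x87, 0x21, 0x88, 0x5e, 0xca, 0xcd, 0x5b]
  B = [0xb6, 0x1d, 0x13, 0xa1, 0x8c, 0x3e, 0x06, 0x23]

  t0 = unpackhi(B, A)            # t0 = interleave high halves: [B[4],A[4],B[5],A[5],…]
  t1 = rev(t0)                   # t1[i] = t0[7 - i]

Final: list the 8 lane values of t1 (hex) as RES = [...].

t0 = [0x8c, 0x5e, 0x3e, 0xca, 0x06, 0xcd, 0x23, 0x5b]
t1 = [0x5b, 0x23, 0xcd, 0x06, 0xca, 0x3e, 0x5e, 0x8c]

RES = [ 0x5b  0x23  0xcd  0x06  0xca  0x3e  0x5e  0x8c ]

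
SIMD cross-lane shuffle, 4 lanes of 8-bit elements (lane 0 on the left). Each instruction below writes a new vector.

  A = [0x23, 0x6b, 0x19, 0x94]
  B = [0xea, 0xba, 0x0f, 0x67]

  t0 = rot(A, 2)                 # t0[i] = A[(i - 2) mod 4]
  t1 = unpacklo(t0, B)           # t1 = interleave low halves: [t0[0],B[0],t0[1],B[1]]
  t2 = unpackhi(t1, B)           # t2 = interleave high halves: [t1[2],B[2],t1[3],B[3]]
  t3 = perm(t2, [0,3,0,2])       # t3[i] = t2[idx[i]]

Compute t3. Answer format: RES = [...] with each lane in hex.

RES = [ 0x94  0x67  0x94  0xba ]

t0 = [0x19, 0x94, 0x23, 0x6b]
t1 = [0x19, 0xea, 0x94, 0xba]
t2 = [0x94, 0x0f, 0xba, 0x67]
t3 = [0x94, 0x67, 0x94, 0xba]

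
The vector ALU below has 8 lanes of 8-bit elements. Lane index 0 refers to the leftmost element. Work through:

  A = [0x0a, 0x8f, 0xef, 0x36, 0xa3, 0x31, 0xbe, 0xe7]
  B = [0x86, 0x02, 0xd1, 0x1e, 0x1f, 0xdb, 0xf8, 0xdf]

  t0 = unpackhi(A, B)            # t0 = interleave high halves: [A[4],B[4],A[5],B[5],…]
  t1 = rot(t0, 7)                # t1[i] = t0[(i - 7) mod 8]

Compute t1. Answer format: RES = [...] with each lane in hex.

  t0: a3 1f 31 db be f8 e7 df
  t1: 1f 31 db be f8 e7 df a3

RES = [ 0x1f  0x31  0xdb  0xbe  0xf8  0xe7  0xdf  0xa3 ]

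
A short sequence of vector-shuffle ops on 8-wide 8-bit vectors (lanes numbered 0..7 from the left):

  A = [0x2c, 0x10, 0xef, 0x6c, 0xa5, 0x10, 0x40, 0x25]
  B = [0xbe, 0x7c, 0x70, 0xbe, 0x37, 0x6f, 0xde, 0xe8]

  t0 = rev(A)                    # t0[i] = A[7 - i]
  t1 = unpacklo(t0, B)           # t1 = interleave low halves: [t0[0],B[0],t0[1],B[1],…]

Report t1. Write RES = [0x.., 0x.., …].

  t0: 25 40 10 a5 6c ef 10 2c
  t1: 25 be 40 7c 10 70 a5 be

RES = [0x25, 0xbe, 0x40, 0x7c, 0x10, 0x70, 0xa5, 0xbe]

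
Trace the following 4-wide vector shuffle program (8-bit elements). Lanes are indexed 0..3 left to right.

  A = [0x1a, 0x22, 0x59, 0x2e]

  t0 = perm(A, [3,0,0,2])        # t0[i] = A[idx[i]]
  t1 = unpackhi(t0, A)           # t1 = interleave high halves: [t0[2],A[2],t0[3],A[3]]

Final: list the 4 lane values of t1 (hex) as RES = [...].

  t0: 2e 1a 1a 59
  t1: 1a 59 59 2e

RES = [0x1a, 0x59, 0x59, 0x2e]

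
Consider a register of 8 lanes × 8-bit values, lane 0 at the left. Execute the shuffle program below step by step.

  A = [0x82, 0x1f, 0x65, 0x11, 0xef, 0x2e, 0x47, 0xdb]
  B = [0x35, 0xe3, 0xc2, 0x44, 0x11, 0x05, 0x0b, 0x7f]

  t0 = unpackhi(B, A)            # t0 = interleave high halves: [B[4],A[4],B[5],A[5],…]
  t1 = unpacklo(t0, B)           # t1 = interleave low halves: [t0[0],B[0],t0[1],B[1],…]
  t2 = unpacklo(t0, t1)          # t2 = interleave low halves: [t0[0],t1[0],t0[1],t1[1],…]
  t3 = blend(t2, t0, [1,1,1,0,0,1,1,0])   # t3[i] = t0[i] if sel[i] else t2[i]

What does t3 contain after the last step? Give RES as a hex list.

→ t0 |11|ef|05|2e|0b|47|7f|db|
→ t1 |11|35|ef|e3|05|c2|2e|44|
→ t2 |11|11|ef|35|05|ef|2e|e3|
→ t3 |11|ef|05|35|05|47|7f|e3|

RES = [0x11, 0xef, 0x05, 0x35, 0x05, 0x47, 0x7f, 0xe3]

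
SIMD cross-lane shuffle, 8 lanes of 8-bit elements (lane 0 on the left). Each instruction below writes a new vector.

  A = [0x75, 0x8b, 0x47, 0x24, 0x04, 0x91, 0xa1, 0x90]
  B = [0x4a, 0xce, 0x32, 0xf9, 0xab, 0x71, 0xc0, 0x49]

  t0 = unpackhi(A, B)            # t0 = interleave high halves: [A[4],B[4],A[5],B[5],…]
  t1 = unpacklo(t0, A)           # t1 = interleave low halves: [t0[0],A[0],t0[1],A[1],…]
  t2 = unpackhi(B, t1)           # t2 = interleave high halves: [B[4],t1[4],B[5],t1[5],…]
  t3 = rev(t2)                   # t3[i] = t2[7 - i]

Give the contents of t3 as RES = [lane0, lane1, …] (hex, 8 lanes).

t0 = [0x04, 0xab, 0x91, 0x71, 0xa1, 0xc0, 0x90, 0x49]
t1 = [0x04, 0x75, 0xab, 0x8b, 0x91, 0x47, 0x71, 0x24]
t2 = [0xab, 0x91, 0x71, 0x47, 0xc0, 0x71, 0x49, 0x24]
t3 = [0x24, 0x49, 0x71, 0xc0, 0x47, 0x71, 0x91, 0xab]

RES = [ 0x24  0x49  0x71  0xc0  0x47  0x71  0x91  0xab ]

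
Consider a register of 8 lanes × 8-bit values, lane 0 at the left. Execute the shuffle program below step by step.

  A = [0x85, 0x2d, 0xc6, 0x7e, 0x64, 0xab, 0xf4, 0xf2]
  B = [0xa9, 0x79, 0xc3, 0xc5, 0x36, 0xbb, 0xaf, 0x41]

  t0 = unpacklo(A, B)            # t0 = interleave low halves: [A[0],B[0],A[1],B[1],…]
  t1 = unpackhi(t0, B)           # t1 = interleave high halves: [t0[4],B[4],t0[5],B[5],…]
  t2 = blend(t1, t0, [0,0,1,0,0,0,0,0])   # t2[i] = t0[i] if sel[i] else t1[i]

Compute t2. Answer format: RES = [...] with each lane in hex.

RES = [ 0xc6  0x36  0x2d  0xbb  0x7e  0xaf  0xc5  0x41 ]

→ t0 |85|a9|2d|79|c6|c3|7e|c5|
→ t1 |c6|36|c3|bb|7e|af|c5|41|
→ t2 |c6|36|2d|bb|7e|af|c5|41|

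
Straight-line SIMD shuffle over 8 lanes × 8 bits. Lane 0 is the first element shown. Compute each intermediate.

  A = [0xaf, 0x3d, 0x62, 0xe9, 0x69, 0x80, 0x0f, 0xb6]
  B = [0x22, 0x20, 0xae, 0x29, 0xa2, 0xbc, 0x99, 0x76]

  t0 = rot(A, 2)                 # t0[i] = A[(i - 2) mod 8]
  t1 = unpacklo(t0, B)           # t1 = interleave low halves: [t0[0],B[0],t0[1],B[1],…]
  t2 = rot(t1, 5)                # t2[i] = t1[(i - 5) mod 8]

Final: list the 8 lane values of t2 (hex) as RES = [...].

  t0: 0f b6 af 3d 62 e9 69 80
  t1: 0f 22 b6 20 af ae 3d 29
  t2: 20 af ae 3d 29 0f 22 b6

RES = [0x20, 0xaf, 0xae, 0x3d, 0x29, 0x0f, 0x22, 0xb6]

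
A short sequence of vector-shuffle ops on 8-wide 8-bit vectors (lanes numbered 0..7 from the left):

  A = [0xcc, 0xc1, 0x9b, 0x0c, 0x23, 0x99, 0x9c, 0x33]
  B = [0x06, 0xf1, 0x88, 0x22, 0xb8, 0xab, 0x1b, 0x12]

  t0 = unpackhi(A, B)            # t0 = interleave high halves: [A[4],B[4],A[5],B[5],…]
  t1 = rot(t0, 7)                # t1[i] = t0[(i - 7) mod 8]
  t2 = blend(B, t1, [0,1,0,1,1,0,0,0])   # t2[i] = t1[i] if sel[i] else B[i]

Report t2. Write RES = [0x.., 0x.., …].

  t0: 23 b8 99 ab 9c 1b 33 12
  t1: b8 99 ab 9c 1b 33 12 23
  t2: 06 99 88 9c 1b ab 1b 12

RES = [0x06, 0x99, 0x88, 0x9c, 0x1b, 0xab, 0x1b, 0x12]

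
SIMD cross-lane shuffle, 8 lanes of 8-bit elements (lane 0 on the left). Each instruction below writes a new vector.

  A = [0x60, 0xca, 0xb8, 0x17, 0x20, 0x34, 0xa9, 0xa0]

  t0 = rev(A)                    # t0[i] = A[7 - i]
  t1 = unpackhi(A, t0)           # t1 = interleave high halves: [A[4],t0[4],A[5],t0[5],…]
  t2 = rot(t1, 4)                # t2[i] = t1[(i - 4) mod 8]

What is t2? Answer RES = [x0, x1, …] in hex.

RES = [ 0xa9  0xca  0xa0  0x60  0x20  0x17  0x34  0xb8 ]

→ t0 |a0|a9|34|20|17|b8|ca|60|
→ t1 |20|17|34|b8|a9|ca|a0|60|
→ t2 |a9|ca|a0|60|20|17|34|b8|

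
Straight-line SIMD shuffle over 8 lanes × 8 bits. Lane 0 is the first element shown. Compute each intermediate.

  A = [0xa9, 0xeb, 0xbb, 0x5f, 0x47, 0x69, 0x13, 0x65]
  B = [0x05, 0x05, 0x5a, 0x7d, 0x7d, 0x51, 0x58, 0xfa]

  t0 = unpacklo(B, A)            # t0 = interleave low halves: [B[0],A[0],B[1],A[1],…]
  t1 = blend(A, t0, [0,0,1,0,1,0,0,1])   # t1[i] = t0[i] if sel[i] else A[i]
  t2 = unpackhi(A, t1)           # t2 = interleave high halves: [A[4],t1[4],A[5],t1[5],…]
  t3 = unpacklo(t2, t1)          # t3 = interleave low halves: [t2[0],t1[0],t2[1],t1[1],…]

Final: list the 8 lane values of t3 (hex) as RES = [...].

RES = [0x47, 0xa9, 0x5a, 0xeb, 0x69, 0x05, 0x69, 0x5f]

→ t0 |05|a9|05|eb|5a|bb|7d|5f|
→ t1 |a9|eb|05|5f|5a|69|13|5f|
→ t2 |47|5a|69|69|13|13|65|5f|
→ t3 |47|a9|5a|eb|69|05|69|5f|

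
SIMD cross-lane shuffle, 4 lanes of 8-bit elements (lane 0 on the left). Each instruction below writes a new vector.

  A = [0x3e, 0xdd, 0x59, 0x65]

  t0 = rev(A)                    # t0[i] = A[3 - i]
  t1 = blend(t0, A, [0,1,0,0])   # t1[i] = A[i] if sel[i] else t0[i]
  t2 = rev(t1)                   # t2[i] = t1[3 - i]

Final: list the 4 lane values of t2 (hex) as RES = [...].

RES = [0x3e, 0xdd, 0xdd, 0x65]

t0 = [0x65, 0x59, 0xdd, 0x3e]
t1 = [0x65, 0xdd, 0xdd, 0x3e]
t2 = [0x3e, 0xdd, 0xdd, 0x65]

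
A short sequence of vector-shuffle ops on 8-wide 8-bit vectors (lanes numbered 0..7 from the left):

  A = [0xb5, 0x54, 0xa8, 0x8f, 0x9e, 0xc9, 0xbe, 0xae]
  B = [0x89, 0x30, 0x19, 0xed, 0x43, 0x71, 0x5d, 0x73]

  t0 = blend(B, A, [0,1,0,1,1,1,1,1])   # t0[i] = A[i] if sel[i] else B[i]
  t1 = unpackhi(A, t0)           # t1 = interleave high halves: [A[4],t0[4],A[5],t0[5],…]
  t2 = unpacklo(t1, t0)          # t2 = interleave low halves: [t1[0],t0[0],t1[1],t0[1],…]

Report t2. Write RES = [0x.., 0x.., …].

  t0: 89 54 19 8f 9e c9 be ae
  t1: 9e 9e c9 c9 be be ae ae
  t2: 9e 89 9e 54 c9 19 c9 8f

RES = [ 0x9e  0x89  0x9e  0x54  0xc9  0x19  0xc9  0x8f ]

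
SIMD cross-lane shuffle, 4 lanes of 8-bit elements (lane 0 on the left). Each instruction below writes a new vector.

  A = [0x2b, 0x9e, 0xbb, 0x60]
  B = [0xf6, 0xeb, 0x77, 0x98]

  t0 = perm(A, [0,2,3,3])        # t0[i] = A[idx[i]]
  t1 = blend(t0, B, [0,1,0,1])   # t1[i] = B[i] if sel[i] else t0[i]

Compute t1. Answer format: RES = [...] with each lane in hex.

  t0: 2b bb 60 60
  t1: 2b eb 60 98

RES = [ 0x2b  0xeb  0x60  0x98 ]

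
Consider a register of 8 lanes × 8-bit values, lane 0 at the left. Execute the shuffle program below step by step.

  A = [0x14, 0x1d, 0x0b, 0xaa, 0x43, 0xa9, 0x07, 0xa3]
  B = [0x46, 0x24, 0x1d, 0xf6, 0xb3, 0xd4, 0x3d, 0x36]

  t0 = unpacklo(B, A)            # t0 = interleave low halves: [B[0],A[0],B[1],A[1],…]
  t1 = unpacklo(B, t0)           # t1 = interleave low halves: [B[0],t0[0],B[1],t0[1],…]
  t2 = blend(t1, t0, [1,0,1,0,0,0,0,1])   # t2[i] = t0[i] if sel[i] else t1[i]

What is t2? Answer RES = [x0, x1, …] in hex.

t0 = [0x46, 0x14, 0x24, 0x1d, 0x1d, 0x0b, 0xf6, 0xaa]
t1 = [0x46, 0x46, 0x24, 0x14, 0x1d, 0x24, 0xf6, 0x1d]
t2 = [0x46, 0x46, 0x24, 0x14, 0x1d, 0x24, 0xf6, 0xaa]

RES = [0x46, 0x46, 0x24, 0x14, 0x1d, 0x24, 0xf6, 0xaa]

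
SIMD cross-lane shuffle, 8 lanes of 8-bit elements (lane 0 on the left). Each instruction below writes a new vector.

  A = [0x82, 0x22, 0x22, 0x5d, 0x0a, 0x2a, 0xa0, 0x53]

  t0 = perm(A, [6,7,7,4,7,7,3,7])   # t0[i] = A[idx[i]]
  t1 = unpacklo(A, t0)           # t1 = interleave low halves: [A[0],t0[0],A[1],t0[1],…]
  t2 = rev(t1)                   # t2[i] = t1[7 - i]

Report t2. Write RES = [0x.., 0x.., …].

→ t0 |a0|53|53|0a|53|53|5d|53|
→ t1 |82|a0|22|53|22|53|5d|0a|
→ t2 |0a|5d|53|22|53|22|a0|82|

RES = [ 0x0a  0x5d  0x53  0x22  0x53  0x22  0xa0  0x82 ]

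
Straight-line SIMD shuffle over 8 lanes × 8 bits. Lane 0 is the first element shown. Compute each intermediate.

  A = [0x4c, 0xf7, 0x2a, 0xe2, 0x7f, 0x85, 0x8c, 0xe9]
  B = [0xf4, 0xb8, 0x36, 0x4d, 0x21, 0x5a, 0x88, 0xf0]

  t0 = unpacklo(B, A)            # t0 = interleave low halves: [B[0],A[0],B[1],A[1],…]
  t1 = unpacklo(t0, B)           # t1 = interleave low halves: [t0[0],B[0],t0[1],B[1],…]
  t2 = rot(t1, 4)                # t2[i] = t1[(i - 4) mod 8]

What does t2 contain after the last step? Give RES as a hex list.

RES = [ 0xb8  0x36  0xf7  0x4d  0xf4  0xf4  0x4c  0xb8 ]

t0 = [0xf4, 0x4c, 0xb8, 0xf7, 0x36, 0x2a, 0x4d, 0xe2]
t1 = [0xf4, 0xf4, 0x4c, 0xb8, 0xb8, 0x36, 0xf7, 0x4d]
t2 = [0xb8, 0x36, 0xf7, 0x4d, 0xf4, 0xf4, 0x4c, 0xb8]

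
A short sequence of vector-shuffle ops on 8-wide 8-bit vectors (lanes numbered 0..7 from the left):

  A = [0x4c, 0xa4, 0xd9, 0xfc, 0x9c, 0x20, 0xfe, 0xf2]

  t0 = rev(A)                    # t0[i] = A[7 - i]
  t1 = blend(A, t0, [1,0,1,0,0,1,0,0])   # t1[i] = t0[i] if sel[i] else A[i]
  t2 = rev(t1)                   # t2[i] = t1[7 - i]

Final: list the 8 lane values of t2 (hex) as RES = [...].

RES = [ 0xf2  0xfe  0xd9  0x9c  0xfc  0x20  0xa4  0xf2 ]

  t0: f2 fe 20 9c fc d9 a4 4c
  t1: f2 a4 20 fc 9c d9 fe f2
  t2: f2 fe d9 9c fc 20 a4 f2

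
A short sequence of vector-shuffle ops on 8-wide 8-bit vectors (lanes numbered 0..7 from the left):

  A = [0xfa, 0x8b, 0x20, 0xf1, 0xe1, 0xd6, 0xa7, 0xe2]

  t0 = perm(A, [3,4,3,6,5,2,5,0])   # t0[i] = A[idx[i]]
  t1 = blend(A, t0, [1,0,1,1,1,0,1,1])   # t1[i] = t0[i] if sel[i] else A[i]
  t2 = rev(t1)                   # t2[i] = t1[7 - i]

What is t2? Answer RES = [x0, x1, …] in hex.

RES = [ 0xfa  0xd6  0xd6  0xd6  0xa7  0xf1  0x8b  0xf1 ]

t0 = [0xf1, 0xe1, 0xf1, 0xa7, 0xd6, 0x20, 0xd6, 0xfa]
t1 = [0xf1, 0x8b, 0xf1, 0xa7, 0xd6, 0xd6, 0xd6, 0xfa]
t2 = [0xfa, 0xd6, 0xd6, 0xd6, 0xa7, 0xf1, 0x8b, 0xf1]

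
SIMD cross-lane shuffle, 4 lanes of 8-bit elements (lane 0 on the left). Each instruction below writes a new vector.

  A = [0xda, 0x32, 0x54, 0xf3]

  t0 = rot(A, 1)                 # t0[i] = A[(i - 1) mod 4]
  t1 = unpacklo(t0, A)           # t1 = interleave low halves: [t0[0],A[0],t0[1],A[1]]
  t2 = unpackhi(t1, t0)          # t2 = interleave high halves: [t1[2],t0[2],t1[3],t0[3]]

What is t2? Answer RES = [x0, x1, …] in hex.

→ t0 |f3|da|32|54|
→ t1 |f3|da|da|32|
→ t2 |da|32|32|54|

RES = [0xda, 0x32, 0x32, 0x54]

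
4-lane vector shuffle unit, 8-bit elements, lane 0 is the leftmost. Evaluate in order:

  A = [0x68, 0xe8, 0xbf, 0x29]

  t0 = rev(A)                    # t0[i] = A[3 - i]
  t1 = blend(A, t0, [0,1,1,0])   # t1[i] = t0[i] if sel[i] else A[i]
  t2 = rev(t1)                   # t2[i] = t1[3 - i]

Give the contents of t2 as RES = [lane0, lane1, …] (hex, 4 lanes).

RES = [ 0x29  0xe8  0xbf  0x68 ]

→ t0 |29|bf|e8|68|
→ t1 |68|bf|e8|29|
→ t2 |29|e8|bf|68|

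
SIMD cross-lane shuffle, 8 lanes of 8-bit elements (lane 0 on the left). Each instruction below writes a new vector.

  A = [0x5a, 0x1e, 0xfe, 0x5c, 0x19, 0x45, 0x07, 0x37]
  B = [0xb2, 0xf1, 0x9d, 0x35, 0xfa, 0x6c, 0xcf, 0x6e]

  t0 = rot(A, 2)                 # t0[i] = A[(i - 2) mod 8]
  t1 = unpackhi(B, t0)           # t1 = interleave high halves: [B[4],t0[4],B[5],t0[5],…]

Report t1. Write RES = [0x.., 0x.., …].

  t0: 07 37 5a 1e fe 5c 19 45
  t1: fa fe 6c 5c cf 19 6e 45

RES = [0xfa, 0xfe, 0x6c, 0x5c, 0xcf, 0x19, 0x6e, 0x45]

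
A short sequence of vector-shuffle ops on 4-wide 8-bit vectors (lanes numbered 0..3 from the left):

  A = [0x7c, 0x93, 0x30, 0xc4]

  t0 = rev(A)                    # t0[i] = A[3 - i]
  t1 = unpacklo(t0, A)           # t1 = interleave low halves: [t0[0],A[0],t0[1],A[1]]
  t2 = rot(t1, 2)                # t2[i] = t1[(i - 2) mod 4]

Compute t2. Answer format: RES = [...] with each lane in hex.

→ t0 |c4|30|93|7c|
→ t1 |c4|7c|30|93|
→ t2 |30|93|c4|7c|

RES = [0x30, 0x93, 0xc4, 0x7c]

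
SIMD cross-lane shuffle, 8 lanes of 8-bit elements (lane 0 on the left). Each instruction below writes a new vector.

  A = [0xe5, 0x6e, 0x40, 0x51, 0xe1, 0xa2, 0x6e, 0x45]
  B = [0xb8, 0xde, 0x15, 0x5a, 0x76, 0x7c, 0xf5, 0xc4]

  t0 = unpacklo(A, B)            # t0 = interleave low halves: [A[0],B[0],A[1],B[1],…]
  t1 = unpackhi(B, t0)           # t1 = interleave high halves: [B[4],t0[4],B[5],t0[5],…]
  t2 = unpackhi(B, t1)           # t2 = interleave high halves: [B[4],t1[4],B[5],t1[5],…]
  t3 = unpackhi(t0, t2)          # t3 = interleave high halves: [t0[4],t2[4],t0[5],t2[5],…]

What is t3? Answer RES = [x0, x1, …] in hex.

RES = [0x40, 0xf5, 0x15, 0xc4, 0x51, 0xc4, 0x5a, 0x5a]

  t0: e5 b8 6e de 40 15 51 5a
  t1: 76 40 7c 15 f5 51 c4 5a
  t2: 76 f5 7c 51 f5 c4 c4 5a
  t3: 40 f5 15 c4 51 c4 5a 5a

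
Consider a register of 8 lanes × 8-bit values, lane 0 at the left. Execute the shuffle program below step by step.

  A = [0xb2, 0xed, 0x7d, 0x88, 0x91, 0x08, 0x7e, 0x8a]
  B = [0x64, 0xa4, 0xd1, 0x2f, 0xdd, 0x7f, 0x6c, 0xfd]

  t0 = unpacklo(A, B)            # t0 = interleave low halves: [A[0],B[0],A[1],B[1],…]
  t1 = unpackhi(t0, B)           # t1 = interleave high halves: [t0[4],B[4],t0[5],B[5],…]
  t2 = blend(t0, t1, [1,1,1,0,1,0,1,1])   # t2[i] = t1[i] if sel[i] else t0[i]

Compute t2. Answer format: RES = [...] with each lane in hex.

RES = [0x7d, 0xdd, 0xd1, 0xa4, 0x88, 0xd1, 0x2f, 0xfd]

→ t0 |b2|64|ed|a4|7d|d1|88|2f|
→ t1 |7d|dd|d1|7f|88|6c|2f|fd|
→ t2 |7d|dd|d1|a4|88|d1|2f|fd|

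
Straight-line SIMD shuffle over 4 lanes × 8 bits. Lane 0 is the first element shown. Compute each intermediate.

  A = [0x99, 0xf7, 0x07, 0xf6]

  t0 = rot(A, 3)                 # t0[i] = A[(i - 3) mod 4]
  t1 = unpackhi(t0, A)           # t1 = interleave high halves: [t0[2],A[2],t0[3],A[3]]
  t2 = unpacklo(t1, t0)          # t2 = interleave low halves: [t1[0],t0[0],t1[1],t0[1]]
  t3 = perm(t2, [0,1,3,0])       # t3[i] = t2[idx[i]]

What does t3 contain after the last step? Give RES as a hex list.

  t0: f7 07 f6 99
  t1: f6 07 99 f6
  t2: f6 f7 07 07
  t3: f6 f7 07 f6

RES = [0xf6, 0xf7, 0x07, 0xf6]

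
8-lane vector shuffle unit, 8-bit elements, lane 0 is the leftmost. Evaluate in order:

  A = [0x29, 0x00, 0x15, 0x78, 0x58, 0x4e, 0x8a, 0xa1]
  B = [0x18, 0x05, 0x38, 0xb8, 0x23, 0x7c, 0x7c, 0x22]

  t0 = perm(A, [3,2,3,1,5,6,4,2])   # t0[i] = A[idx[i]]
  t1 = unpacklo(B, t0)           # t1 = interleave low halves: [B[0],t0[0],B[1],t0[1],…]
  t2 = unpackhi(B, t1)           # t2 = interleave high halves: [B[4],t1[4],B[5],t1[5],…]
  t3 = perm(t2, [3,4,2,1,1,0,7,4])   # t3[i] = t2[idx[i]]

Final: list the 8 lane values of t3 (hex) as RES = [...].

RES = [0x78, 0x7c, 0x7c, 0x38, 0x38, 0x23, 0x00, 0x7c]

  t0: 78 15 78 00 4e 8a 58 15
  t1: 18 78 05 15 38 78 b8 00
  t2: 23 38 7c 78 7c b8 22 00
  t3: 78 7c 7c 38 38 23 00 7c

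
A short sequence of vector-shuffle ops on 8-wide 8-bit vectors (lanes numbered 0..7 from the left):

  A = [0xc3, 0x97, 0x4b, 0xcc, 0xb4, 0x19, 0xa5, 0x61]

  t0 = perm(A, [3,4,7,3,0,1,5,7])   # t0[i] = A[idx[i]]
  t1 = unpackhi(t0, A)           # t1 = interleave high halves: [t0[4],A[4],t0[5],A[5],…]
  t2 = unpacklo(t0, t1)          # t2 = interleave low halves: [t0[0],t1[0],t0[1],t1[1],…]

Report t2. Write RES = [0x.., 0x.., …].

t0 = [0xcc, 0xb4, 0x61, 0xcc, 0xc3, 0x97, 0x19, 0x61]
t1 = [0xc3, 0xb4, 0x97, 0x19, 0x19, 0xa5, 0x61, 0x61]
t2 = [0xcc, 0xc3, 0xb4, 0xb4, 0x61, 0x97, 0xcc, 0x19]

RES = [0xcc, 0xc3, 0xb4, 0xb4, 0x61, 0x97, 0xcc, 0x19]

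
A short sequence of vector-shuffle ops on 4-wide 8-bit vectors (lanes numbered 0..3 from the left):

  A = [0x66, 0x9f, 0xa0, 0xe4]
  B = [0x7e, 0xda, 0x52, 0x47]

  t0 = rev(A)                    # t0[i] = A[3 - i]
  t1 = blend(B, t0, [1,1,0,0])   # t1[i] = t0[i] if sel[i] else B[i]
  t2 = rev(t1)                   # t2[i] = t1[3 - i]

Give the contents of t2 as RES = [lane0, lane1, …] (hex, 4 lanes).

RES = [ 0x47  0x52  0xa0  0xe4 ]

→ t0 |e4|a0|9f|66|
→ t1 |e4|a0|52|47|
→ t2 |47|52|a0|e4|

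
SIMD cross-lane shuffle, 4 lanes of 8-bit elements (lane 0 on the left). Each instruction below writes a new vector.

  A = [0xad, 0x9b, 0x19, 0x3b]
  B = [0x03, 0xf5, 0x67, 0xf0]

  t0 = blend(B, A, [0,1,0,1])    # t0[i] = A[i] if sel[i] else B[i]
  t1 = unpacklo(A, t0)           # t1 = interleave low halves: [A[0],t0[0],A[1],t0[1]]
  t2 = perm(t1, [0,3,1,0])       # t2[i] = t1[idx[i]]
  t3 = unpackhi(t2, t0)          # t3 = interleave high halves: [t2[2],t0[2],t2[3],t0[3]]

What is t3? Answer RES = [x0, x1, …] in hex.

RES = [ 0x03  0x67  0xad  0x3b ]

  t0: 03 9b 67 3b
  t1: ad 03 9b 9b
  t2: ad 9b 03 ad
  t3: 03 67 ad 3b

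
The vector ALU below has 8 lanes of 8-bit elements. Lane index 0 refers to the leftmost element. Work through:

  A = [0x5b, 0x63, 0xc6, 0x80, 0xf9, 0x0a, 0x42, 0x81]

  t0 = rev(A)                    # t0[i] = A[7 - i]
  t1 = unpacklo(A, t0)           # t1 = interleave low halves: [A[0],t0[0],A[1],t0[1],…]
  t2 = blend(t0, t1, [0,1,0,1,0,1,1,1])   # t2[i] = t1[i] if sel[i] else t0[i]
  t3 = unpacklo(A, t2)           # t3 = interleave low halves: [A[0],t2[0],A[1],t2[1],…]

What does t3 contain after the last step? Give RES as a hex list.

  t0: 81 42 0a f9 80 c6 63 5b
  t1: 5b 81 63 42 c6 0a 80 f9
  t2: 81 81 0a 42 80 0a 80 f9
  t3: 5b 81 63 81 c6 0a 80 42

RES = [0x5b, 0x81, 0x63, 0x81, 0xc6, 0x0a, 0x80, 0x42]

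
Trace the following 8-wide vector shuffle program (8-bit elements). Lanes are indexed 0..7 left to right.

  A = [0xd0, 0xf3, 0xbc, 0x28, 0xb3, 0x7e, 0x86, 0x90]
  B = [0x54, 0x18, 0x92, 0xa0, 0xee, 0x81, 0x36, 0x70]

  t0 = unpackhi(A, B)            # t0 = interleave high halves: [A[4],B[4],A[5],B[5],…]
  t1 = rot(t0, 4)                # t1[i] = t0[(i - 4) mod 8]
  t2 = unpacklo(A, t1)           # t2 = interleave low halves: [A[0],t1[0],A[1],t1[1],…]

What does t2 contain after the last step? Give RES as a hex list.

→ t0 |b3|ee|7e|81|86|36|90|70|
→ t1 |86|36|90|70|b3|ee|7e|81|
→ t2 |d0|86|f3|36|bc|90|28|70|

RES = [ 0xd0  0x86  0xf3  0x36  0xbc  0x90  0x28  0x70 ]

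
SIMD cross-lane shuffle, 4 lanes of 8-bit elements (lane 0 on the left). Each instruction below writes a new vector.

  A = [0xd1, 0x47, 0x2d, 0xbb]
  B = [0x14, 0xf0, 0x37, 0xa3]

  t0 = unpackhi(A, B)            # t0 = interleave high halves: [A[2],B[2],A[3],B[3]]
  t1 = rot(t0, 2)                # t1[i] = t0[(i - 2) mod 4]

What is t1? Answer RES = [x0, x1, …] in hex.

RES = [ 0xbb  0xa3  0x2d  0x37 ]

t0 = [0x2d, 0x37, 0xbb, 0xa3]
t1 = [0xbb, 0xa3, 0x2d, 0x37]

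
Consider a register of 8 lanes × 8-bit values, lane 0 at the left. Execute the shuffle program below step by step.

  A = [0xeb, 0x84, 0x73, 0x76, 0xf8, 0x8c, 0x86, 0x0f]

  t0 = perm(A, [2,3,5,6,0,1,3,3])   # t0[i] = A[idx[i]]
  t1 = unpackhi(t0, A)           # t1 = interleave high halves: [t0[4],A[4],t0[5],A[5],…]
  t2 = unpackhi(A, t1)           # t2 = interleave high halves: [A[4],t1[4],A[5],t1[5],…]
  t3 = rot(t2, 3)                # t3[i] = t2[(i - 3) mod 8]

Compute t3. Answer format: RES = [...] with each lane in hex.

RES = [ 0x76  0x0f  0x0f  0xf8  0x76  0x8c  0x86  0x86 ]

→ t0 |73|76|8c|86|eb|84|76|76|
→ t1 |eb|f8|84|8c|76|86|76|0f|
→ t2 |f8|76|8c|86|86|76|0f|0f|
→ t3 |76|0f|0f|f8|76|8c|86|86|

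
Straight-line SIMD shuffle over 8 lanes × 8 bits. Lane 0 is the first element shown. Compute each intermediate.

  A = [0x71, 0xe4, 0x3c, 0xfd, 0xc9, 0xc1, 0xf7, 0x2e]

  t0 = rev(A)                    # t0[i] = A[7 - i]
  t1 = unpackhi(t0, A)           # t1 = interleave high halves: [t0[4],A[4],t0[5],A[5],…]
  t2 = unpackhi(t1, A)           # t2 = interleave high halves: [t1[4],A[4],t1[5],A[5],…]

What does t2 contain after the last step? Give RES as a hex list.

RES = [ 0xe4  0xc9  0xf7  0xc1  0x71  0xf7  0x2e  0x2e ]

→ t0 |2e|f7|c1|c9|fd|3c|e4|71|
→ t1 |fd|c9|3c|c1|e4|f7|71|2e|
→ t2 |e4|c9|f7|c1|71|f7|2e|2e|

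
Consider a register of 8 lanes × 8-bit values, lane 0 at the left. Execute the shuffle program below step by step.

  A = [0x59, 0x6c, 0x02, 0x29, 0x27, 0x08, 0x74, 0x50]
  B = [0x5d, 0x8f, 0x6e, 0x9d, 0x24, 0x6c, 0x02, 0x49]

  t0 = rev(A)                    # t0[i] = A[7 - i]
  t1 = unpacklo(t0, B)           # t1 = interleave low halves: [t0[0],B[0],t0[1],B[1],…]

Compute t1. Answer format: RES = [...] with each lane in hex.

→ t0 |50|74|08|27|29|02|6c|59|
→ t1 |50|5d|74|8f|08|6e|27|9d|

RES = [0x50, 0x5d, 0x74, 0x8f, 0x08, 0x6e, 0x27, 0x9d]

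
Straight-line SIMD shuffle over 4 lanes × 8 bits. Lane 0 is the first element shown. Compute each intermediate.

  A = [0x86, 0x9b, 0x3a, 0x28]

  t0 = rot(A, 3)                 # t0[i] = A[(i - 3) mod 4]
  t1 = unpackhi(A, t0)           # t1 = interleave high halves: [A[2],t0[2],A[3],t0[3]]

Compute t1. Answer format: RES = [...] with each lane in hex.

  t0: 9b 3a 28 86
  t1: 3a 28 28 86

RES = [0x3a, 0x28, 0x28, 0x86]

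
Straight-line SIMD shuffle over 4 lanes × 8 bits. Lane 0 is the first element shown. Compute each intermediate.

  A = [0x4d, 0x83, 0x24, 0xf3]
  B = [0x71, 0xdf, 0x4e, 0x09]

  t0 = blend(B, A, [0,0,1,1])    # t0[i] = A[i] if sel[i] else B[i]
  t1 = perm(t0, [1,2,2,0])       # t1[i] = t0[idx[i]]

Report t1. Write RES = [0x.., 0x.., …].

  t0: 71 df 24 f3
  t1: df 24 24 71

RES = [0xdf, 0x24, 0x24, 0x71]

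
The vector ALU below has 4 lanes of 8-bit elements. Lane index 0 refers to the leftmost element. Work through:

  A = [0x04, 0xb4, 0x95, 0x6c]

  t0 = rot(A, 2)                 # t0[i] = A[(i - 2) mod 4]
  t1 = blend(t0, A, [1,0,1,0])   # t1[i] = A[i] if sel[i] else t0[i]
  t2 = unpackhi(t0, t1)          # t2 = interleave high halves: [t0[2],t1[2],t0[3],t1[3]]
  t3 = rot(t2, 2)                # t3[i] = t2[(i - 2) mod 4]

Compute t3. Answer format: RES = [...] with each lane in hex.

→ t0 |95|6c|04|b4|
→ t1 |04|6c|95|b4|
→ t2 |04|95|b4|b4|
→ t3 |b4|b4|04|95|

RES = [0xb4, 0xb4, 0x04, 0x95]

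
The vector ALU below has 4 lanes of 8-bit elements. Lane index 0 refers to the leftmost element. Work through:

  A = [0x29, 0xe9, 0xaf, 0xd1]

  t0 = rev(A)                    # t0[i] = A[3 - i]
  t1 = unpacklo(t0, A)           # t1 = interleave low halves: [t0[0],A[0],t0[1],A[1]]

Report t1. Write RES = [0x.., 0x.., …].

RES = [0xd1, 0x29, 0xaf, 0xe9]

t0 = [0xd1, 0xaf, 0xe9, 0x29]
t1 = [0xd1, 0x29, 0xaf, 0xe9]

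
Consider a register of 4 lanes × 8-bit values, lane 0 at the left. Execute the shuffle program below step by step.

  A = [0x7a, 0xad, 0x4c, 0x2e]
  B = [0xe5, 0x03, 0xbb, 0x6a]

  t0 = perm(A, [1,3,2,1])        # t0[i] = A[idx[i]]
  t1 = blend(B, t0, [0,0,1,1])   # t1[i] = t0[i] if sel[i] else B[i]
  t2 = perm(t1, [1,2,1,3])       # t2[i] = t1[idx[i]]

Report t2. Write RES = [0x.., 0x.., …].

t0 = [0xad, 0x2e, 0x4c, 0xad]
t1 = [0xe5, 0x03, 0x4c, 0xad]
t2 = [0x03, 0x4c, 0x03, 0xad]

RES = [0x03, 0x4c, 0x03, 0xad]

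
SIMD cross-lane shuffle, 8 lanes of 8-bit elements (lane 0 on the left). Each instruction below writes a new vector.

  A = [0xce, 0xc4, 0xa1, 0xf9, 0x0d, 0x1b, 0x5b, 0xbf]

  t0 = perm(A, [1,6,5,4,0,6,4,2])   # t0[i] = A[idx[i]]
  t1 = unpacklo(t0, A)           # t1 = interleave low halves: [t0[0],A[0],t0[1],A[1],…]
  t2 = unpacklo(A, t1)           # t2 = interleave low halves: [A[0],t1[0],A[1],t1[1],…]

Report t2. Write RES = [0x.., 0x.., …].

RES = [ 0xce  0xc4  0xc4  0xce  0xa1  0x5b  0xf9  0xc4 ]

t0 = [0xc4, 0x5b, 0x1b, 0x0d, 0xce, 0x5b, 0x0d, 0xa1]
t1 = [0xc4, 0xce, 0x5b, 0xc4, 0x1b, 0xa1, 0x0d, 0xf9]
t2 = [0xce, 0xc4, 0xc4, 0xce, 0xa1, 0x5b, 0xf9, 0xc4]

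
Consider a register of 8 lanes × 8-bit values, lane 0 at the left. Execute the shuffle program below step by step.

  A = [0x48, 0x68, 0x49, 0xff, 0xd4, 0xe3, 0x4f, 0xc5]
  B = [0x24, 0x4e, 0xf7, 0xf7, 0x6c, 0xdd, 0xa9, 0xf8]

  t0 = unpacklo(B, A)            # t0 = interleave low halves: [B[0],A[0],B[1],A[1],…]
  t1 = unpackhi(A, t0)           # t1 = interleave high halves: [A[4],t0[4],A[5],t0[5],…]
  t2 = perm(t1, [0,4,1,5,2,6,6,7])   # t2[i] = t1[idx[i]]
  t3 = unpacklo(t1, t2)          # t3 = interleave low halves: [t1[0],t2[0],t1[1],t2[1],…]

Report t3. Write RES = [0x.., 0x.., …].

RES = [0xd4, 0xd4, 0xf7, 0x4f, 0xe3, 0xf7, 0x49, 0xf7]

  t0: 24 48 4e 68 f7 49 f7 ff
  t1: d4 f7 e3 49 4f f7 c5 ff
  t2: d4 4f f7 f7 e3 c5 c5 ff
  t3: d4 d4 f7 4f e3 f7 49 f7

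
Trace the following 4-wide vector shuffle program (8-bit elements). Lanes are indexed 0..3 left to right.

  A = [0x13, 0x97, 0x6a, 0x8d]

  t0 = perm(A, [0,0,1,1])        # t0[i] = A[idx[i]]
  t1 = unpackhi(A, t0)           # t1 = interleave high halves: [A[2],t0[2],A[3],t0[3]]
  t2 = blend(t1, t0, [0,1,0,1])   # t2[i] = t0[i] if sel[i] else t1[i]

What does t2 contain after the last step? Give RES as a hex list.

  t0: 13 13 97 97
  t1: 6a 97 8d 97
  t2: 6a 13 8d 97

RES = [ 0x6a  0x13  0x8d  0x97 ]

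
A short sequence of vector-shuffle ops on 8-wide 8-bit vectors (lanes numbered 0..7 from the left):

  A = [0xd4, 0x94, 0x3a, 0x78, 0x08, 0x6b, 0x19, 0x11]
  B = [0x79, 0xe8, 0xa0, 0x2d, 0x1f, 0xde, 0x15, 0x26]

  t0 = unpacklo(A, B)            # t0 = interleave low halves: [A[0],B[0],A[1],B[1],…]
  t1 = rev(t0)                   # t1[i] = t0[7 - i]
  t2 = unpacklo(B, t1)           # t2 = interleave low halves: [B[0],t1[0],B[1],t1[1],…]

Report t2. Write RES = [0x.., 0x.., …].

RES = [0x79, 0x2d, 0xe8, 0x78, 0xa0, 0xa0, 0x2d, 0x3a]

→ t0 |d4|79|94|e8|3a|a0|78|2d|
→ t1 |2d|78|a0|3a|e8|94|79|d4|
→ t2 |79|2d|e8|78|a0|a0|2d|3a|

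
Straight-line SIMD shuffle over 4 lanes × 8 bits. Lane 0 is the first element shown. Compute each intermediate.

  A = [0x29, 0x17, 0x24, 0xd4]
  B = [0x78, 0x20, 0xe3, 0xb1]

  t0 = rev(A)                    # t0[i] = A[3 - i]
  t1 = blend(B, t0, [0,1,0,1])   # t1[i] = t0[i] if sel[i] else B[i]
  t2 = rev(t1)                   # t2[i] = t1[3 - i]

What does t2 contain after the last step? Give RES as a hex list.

RES = [ 0x29  0xe3  0x24  0x78 ]

t0 = [0xd4, 0x24, 0x17, 0x29]
t1 = [0x78, 0x24, 0xe3, 0x29]
t2 = [0x29, 0xe3, 0x24, 0x78]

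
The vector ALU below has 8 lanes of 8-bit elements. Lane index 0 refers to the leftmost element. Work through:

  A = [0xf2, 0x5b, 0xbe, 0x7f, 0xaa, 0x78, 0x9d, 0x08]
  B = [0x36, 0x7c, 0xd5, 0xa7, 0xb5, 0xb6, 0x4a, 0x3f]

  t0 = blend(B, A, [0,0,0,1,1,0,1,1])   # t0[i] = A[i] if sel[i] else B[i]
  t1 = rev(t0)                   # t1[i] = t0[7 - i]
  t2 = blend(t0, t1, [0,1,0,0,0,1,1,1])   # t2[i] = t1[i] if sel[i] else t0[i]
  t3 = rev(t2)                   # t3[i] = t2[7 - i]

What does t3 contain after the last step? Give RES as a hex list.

RES = [ 0x36  0x7c  0xd5  0xaa  0x7f  0xd5  0x9d  0x36 ]

→ t0 |36|7c|d5|7f|aa|b6|9d|08|
→ t1 |08|9d|b6|aa|7f|d5|7c|36|
→ t2 |36|9d|d5|7f|aa|d5|7c|36|
→ t3 |36|7c|d5|aa|7f|d5|9d|36|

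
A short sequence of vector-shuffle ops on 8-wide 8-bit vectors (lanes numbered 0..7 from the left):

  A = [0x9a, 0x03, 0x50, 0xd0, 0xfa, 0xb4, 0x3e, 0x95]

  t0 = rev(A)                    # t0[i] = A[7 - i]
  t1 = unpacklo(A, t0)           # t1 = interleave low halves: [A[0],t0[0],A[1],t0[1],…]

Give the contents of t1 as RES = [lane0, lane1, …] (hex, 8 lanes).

RES = [ 0x9a  0x95  0x03  0x3e  0x50  0xb4  0xd0  0xfa ]

t0 = [0x95, 0x3e, 0xb4, 0xfa, 0xd0, 0x50, 0x03, 0x9a]
t1 = [0x9a, 0x95, 0x03, 0x3e, 0x50, 0xb4, 0xd0, 0xfa]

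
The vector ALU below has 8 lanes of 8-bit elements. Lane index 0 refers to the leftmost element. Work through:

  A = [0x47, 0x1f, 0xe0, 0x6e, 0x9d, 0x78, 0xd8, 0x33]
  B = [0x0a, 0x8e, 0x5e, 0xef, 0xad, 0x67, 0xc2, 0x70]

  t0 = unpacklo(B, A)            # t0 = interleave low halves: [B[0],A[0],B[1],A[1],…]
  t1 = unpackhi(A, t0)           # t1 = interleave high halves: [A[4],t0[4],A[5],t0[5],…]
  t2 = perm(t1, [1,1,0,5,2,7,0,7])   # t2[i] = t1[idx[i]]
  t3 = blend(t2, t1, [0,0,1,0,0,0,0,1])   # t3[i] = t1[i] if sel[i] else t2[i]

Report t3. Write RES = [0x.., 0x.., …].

t0 = [0x0a, 0x47, 0x8e, 0x1f, 0x5e, 0xe0, 0xef, 0x6e]
t1 = [0x9d, 0x5e, 0x78, 0xe0, 0xd8, 0xef, 0x33, 0x6e]
t2 = [0x5e, 0x5e, 0x9d, 0xef, 0x78, 0x6e, 0x9d, 0x6e]
t3 = [0x5e, 0x5e, 0x78, 0xef, 0x78, 0x6e, 0x9d, 0x6e]

RES = [0x5e, 0x5e, 0x78, 0xef, 0x78, 0x6e, 0x9d, 0x6e]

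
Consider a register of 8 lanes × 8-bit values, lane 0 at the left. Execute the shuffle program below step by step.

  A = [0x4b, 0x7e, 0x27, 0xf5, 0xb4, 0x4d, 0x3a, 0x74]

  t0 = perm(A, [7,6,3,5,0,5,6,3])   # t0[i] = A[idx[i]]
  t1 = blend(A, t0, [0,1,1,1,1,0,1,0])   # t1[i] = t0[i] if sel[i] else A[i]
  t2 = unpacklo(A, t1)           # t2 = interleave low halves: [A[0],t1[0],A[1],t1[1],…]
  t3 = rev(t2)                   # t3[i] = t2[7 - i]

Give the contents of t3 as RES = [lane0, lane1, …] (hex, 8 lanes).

→ t0 |74|3a|f5|4d|4b|4d|3a|f5|
→ t1 |4b|3a|f5|4d|4b|4d|3a|74|
→ t2 |4b|4b|7e|3a|27|f5|f5|4d|
→ t3 |4d|f5|f5|27|3a|7e|4b|4b|

RES = [ 0x4d  0xf5  0xf5  0x27  0x3a  0x7e  0x4b  0x4b ]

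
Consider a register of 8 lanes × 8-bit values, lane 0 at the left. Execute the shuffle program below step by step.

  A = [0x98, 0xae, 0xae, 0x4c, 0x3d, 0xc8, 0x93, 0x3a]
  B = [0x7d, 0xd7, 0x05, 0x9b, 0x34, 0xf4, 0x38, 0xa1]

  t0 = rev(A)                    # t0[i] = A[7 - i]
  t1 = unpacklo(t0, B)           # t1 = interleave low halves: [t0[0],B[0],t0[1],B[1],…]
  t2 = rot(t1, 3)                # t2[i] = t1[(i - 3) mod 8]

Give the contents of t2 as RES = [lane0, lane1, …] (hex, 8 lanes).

t0 = [0x3a, 0x93, 0xc8, 0x3d, 0x4c, 0xae, 0xae, 0x98]
t1 = [0x3a, 0x7d, 0x93, 0xd7, 0xc8, 0x05, 0x3d, 0x9b]
t2 = [0x05, 0x3d, 0x9b, 0x3a, 0x7d, 0x93, 0xd7, 0xc8]

RES = [ 0x05  0x3d  0x9b  0x3a  0x7d  0x93  0xd7  0xc8 ]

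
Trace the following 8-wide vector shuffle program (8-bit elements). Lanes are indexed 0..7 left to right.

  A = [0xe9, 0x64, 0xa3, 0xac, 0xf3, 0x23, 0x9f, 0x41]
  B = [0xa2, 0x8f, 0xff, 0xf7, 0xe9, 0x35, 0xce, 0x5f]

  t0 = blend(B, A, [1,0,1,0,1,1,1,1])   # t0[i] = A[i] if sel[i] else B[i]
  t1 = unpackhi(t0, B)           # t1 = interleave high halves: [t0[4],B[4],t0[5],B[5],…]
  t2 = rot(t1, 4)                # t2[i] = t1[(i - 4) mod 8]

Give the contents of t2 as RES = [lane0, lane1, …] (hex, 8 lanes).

  t0: e9 8f a3 f7 f3 23 9f 41
  t1: f3 e9 23 35 9f ce 41 5f
  t2: 9f ce 41 5f f3 e9 23 35

RES = [0x9f, 0xce, 0x41, 0x5f, 0xf3, 0xe9, 0x23, 0x35]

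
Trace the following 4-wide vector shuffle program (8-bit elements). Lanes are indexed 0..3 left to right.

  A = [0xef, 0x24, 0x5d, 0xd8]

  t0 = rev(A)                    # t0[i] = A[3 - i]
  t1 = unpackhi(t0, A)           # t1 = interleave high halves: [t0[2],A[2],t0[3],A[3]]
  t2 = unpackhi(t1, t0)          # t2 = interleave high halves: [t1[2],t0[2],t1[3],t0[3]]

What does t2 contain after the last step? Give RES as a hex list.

t0 = [0xd8, 0x5d, 0x24, 0xef]
t1 = [0x24, 0x5d, 0xef, 0xd8]
t2 = [0xef, 0x24, 0xd8, 0xef]

RES = [0xef, 0x24, 0xd8, 0xef]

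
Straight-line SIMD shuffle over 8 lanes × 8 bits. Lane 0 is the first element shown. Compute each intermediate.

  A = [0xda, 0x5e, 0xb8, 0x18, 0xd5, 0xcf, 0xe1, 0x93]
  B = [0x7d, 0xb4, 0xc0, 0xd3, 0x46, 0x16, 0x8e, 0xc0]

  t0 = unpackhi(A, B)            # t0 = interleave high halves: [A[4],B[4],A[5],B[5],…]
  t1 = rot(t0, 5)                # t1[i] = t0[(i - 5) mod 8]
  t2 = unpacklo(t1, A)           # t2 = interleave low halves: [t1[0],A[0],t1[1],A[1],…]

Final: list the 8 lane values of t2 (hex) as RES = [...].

t0 = [0xd5, 0x46, 0xcf, 0x16, 0xe1, 0x8e, 0x93, 0xc0]
t1 = [0x16, 0xe1, 0x8e, 0x93, 0xc0, 0xd5, 0x46, 0xcf]
t2 = [0x16, 0xda, 0xe1, 0x5e, 0x8e, 0xb8, 0x93, 0x18]

RES = [ 0x16  0xda  0xe1  0x5e  0x8e  0xb8  0x93  0x18 ]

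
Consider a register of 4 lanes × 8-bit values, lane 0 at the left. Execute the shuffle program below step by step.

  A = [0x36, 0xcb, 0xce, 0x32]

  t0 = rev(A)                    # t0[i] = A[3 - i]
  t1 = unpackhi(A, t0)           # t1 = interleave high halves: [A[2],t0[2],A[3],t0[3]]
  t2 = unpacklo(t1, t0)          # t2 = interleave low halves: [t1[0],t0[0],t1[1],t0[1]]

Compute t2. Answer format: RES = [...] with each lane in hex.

t0 = [0x32, 0xce, 0xcb, 0x36]
t1 = [0xce, 0xcb, 0x32, 0x36]
t2 = [0xce, 0x32, 0xcb, 0xce]

RES = [0xce, 0x32, 0xcb, 0xce]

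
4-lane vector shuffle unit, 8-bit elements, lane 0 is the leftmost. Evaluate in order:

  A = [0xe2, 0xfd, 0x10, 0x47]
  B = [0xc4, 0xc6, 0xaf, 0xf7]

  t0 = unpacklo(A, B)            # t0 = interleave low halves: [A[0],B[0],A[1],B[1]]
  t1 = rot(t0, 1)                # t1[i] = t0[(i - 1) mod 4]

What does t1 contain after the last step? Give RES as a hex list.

RES = [ 0xc6  0xe2  0xc4  0xfd ]

  t0: e2 c4 fd c6
  t1: c6 e2 c4 fd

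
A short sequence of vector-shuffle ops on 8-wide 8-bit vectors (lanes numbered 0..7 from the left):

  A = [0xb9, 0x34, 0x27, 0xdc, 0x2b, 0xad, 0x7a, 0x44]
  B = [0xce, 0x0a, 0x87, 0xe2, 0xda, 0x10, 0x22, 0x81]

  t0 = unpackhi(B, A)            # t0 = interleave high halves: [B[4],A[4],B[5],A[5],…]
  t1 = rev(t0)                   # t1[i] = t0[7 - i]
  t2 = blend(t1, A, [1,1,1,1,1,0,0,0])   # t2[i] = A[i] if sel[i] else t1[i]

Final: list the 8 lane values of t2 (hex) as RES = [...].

t0 = [0xda, 0x2b, 0x10, 0xad, 0x22, 0x7a, 0x81, 0x44]
t1 = [0x44, 0x81, 0x7a, 0x22, 0xad, 0x10, 0x2b, 0xda]
t2 = [0xb9, 0x34, 0x27, 0xdc, 0x2b, 0x10, 0x2b, 0xda]

RES = [0xb9, 0x34, 0x27, 0xdc, 0x2b, 0x10, 0x2b, 0xda]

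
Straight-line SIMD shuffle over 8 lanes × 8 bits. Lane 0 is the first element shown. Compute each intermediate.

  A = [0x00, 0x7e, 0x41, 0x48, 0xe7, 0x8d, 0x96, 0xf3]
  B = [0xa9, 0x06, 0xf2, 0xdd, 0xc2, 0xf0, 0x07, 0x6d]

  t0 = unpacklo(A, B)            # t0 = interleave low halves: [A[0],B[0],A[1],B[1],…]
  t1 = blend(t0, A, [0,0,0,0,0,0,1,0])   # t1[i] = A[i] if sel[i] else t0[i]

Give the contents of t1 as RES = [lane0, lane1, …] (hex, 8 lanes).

RES = [0x00, 0xa9, 0x7e, 0x06, 0x41, 0xf2, 0x96, 0xdd]

t0 = [0x00, 0xa9, 0x7e, 0x06, 0x41, 0xf2, 0x48, 0xdd]
t1 = [0x00, 0xa9, 0x7e, 0x06, 0x41, 0xf2, 0x96, 0xdd]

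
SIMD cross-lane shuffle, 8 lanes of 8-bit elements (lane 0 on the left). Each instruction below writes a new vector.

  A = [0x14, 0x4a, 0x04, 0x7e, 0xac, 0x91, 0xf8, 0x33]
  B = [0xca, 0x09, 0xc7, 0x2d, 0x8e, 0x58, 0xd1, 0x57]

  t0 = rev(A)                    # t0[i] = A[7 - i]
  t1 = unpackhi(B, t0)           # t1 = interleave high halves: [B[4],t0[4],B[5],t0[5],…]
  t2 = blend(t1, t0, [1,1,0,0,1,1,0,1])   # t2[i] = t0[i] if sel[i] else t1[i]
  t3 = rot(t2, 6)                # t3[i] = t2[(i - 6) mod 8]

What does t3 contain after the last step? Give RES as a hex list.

  t0: 33 f8 91 ac 7e 04 4a 14
  t1: 8e 7e 58 04 d1 4a 57 14
  t2: 33 f8 58 04 7e 04 57 14
  t3: 58 04 7e 04 57 14 33 f8

RES = [ 0x58  0x04  0x7e  0x04  0x57  0x14  0x33  0xf8 ]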